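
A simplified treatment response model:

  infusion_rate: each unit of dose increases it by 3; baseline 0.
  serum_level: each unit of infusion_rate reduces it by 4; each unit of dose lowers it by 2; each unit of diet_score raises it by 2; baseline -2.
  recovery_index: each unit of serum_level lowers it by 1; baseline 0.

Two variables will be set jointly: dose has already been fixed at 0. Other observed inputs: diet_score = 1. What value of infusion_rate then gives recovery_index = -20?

infusion_rate = -5

With dose held at 0:
Intervening on infusion_rate fixes its value directly, overriding its dependence on dose.
Substituting into the serum_level equation gives serum_level = -4*infusion_rate.
Substituting into the recovery_index equation gives recovery_index = 4*infusion_rate.
Solve 4*infusion_rate = -20: infusion_rate = -20 / 4 = -5.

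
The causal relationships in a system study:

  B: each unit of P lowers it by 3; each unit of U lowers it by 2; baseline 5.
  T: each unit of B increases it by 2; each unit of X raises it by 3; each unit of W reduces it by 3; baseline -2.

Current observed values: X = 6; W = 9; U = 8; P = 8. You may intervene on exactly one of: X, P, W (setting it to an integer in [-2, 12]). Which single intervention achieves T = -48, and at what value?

set W = -2

Intervening on X: T = 3*X - 99. Reaching -48 requires X = 17, outside [-2, 12].
Intervening on P: T = -6*P - 33. Reaching -48 requires P = 5/2, not an integer.
Intervening on W: with other inputs at their observed values, T = -3*W - 54. Solving for -48 gives W = -2, within [-2, 12].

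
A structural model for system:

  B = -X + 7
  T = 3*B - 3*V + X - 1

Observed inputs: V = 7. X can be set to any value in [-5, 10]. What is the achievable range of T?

Substituting into the T equation gives T = -2*X - 1.
Linear in X, so extremes are at the endpoints: X = -5 gives T = 9; X = 10 gives T = -21.

-21 to 9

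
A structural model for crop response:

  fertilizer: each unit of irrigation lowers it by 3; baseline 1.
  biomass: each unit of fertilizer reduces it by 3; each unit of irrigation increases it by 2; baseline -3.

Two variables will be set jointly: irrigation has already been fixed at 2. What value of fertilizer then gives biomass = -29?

With irrigation held at 2:
Intervening on fertilizer fixes its value directly, overriding its dependence on irrigation.
Substituting into the biomass equation gives biomass = -3*fertilizer + 1.
Solve -3*fertilizer + 1 = -29: fertilizer = (-29 - 1) / -3 = 10.

fertilizer = 10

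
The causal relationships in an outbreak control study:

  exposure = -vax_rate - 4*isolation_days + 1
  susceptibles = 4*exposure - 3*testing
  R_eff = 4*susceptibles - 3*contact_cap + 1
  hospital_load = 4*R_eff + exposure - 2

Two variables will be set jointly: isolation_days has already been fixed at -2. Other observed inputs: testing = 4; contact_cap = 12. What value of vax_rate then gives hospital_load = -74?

vax_rate = 5

With isolation_days held at -2:
Substituting into the exposure equation gives exposure = -vax_rate + 9.
Substituting into the susceptibles equation gives susceptibles = -4*vax_rate + 24.
Substituting into the R_eff equation gives R_eff = -16*vax_rate + 61.
hospital_load becomes -65*vax_rate + 251.
Solve -65*vax_rate + 251 = -74: vax_rate = (-74 - 251) / -65 = 5.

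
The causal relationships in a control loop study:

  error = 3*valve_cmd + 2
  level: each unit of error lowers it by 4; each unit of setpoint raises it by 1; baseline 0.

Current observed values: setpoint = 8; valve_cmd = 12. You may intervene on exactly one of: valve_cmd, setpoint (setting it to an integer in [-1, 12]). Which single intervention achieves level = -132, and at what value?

set valve_cmd = 11

Intervening on valve_cmd: with other inputs at their observed values, level = -12*valve_cmd. Solving for -132 gives valve_cmd = 11, within [-1, 12].
Intervening on setpoint: level = setpoint - 152. Reaching -132 requires setpoint = 20, outside [-1, 12].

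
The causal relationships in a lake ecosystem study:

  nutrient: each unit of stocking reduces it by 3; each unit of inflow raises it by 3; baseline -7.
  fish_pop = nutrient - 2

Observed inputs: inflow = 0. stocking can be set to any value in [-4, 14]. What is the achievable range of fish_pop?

Substituting into the nutrient equation gives nutrient = -3*stocking - 7.
So fish_pop = -3*stocking - 9.
Linear in stocking, so extremes are at the endpoints: stocking = -4 gives fish_pop = 3; stocking = 14 gives fish_pop = -51.

-51 to 3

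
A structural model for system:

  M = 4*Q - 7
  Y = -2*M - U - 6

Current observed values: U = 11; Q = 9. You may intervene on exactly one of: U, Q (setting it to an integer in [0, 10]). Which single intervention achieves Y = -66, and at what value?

Intervening on U: with other inputs at their observed values, Y = -U - 64. Solving for -66 gives U = 2, within [0, 10].
Intervening on Q: Y = -8*Q - 3. Reaching -66 requires Q = 63/8, not an integer.

set U = 2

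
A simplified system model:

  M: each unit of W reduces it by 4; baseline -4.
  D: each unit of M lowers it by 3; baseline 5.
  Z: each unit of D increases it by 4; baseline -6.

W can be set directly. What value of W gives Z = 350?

Substituting into the D equation gives D = 12*W + 17.
Substituting into the Z equation gives Z = 48*W + 62.
Solve 48*W + 62 = 350: W = (350 - 62) / 48 = 6.

W = 6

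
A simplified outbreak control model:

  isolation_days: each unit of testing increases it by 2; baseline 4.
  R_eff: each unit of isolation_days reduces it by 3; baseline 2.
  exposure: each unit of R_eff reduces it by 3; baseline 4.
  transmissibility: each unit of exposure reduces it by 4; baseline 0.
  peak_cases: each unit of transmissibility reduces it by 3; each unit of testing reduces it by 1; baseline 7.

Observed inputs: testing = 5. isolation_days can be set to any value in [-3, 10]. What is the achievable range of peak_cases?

-346 to 1058

Intervening on isolation_days fixes its value directly, overriding its dependence on testing.
Substituting into the exposure equation gives exposure = 9*isolation_days - 2.
transmissibility becomes -36*isolation_days + 8.
So peak_cases = 108*isolation_days - 22.
Linear in isolation_days, so extremes are at the endpoints: isolation_days = -3 gives peak_cases = -346; isolation_days = 10 gives peak_cases = 1058.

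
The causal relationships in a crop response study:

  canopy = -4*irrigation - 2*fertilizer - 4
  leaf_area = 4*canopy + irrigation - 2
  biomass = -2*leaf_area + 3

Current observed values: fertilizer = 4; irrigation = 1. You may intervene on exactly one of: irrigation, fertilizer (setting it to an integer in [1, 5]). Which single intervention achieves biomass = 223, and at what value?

Intervening on irrigation: with other inputs at their observed values, biomass = 30*irrigation + 103. Solving for 223 gives irrigation = 4, within [1, 5].
Intervening on fertilizer: biomass = 16*fertilizer + 69. Reaching 223 requires fertilizer = 77/8, not an integer.

set irrigation = 4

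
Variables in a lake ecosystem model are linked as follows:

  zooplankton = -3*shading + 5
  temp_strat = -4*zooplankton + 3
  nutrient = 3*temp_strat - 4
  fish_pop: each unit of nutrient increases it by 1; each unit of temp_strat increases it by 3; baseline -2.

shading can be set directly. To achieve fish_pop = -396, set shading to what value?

shading = -4

Substituting into the temp_strat equation gives temp_strat = 12*shading - 17.
Substituting into the nutrient equation gives nutrient = 36*shading - 55.
Substituting into the fish_pop equation gives fish_pop = 72*shading - 108.
Solve 72*shading - 108 = -396: shading = (-396 + 108) / 72 = -4.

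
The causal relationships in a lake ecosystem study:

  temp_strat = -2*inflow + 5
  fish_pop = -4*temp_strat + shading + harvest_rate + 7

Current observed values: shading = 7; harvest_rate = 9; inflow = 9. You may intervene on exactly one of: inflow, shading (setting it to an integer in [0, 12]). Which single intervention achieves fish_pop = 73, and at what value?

Intervening on inflow: fish_pop = 8*inflow + 3. Reaching 73 requires inflow = 35/4, not an integer.
Intervening on shading: with other inputs at their observed values, fish_pop = shading + 68. Solving for 73 gives shading = 5, within [0, 12].

set shading = 5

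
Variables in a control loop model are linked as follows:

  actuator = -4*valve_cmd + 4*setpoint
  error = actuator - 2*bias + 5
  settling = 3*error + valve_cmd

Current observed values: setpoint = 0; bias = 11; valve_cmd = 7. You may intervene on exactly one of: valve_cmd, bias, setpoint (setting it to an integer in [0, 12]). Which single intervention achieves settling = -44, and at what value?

Intervening on valve_cmd: settling = -11*valve_cmd - 51. Reaching -44 requires valve_cmd = -7/11, not an integer.
Intervening on bias: settling = -6*bias - 62. Reaching -44 requires bias = -3, outside [0, 12].
Intervening on setpoint: with other inputs at their observed values, settling = 12*setpoint - 128. Solving for -44 gives setpoint = 7, within [0, 12].

set setpoint = 7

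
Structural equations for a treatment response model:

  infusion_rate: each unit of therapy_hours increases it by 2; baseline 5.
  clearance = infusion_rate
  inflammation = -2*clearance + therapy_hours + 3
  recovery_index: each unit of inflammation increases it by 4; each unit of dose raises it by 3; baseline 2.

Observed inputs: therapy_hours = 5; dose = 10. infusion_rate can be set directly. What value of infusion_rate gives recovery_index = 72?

infusion_rate = -1

Intervening on infusion_rate fixes its value directly, overriding its dependence on therapy_hours.
Substituting into the inflammation equation gives inflammation = -2*infusion_rate + 8.
Substituting into the recovery_index equation gives recovery_index = -8*infusion_rate + 64.
Solve -8*infusion_rate + 64 = 72: infusion_rate = (72 - 64) / -8 = -1.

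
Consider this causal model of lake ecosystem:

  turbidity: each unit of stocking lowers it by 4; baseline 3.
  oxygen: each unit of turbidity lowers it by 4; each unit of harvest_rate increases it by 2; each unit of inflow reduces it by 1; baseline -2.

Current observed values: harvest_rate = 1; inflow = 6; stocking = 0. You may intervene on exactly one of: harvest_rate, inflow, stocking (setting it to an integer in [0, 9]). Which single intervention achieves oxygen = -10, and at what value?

set harvest_rate = 5

Intervening on harvest_rate: with other inputs at their observed values, oxygen = 2*harvest_rate - 20. Solving for -10 gives harvest_rate = 5, within [0, 9].
Intervening on inflow: oxygen = -inflow - 12. Reaching -10 requires inflow = -2, outside [0, 9].
Intervening on stocking: oxygen = 16*stocking - 18. Reaching -10 requires stocking = 1/2, not an integer.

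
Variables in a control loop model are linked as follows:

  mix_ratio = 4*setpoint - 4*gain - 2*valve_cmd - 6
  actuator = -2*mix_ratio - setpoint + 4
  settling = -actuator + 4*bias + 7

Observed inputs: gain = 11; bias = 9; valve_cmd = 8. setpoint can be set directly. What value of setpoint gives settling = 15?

Substituting into the mix_ratio equation gives mix_ratio = 4*setpoint - 66.
This gives actuator = -9*setpoint + 136.
This gives settling = 9*setpoint - 93.
Solve 9*setpoint - 93 = 15: setpoint = (15 + 93) / 9 = 12.

setpoint = 12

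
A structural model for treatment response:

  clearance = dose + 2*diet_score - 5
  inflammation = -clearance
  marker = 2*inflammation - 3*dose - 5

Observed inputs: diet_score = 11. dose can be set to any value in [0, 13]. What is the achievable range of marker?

Substituting into the clearance equation gives clearance = dose + 17.
Substituting into the inflammation equation gives inflammation = -dose - 17.
marker becomes -5*dose - 39.
Linear in dose, so extremes are at the endpoints: dose = 0 gives marker = -39; dose = 13 gives marker = -104.

-104 to -39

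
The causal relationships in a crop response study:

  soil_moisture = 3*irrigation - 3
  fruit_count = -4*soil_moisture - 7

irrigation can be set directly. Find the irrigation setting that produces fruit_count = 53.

Substituting into the fruit_count equation gives fruit_count = -12*irrigation + 5.
Solve -12*irrigation + 5 = 53: irrigation = (53 - 5) / -12 = -4.

irrigation = -4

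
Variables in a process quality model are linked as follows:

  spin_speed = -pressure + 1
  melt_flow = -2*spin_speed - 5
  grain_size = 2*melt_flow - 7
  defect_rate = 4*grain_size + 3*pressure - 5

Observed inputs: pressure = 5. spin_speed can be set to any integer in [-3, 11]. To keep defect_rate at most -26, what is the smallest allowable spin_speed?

spin_speed = -2

Intervening on spin_speed fixes its value directly, overriding its dependence on pressure.
Substituting into the grain_size equation gives grain_size = -4*spin_speed - 17.
This gives defect_rate = -16*spin_speed - 58.
Require -16*spin_speed - 58 ≤ -26, so spin_speed ≥ -2.
The smallest integer in [-3, 11] satisfying this is -2.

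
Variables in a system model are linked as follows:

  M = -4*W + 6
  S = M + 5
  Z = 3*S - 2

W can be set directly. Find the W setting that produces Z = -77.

Substituting into the S equation gives S = -4*W + 11.
Substituting into the Z equation gives Z = -12*W + 31.
Solve -12*W + 31 = -77: W = (-77 - 31) / -12 = 9.

W = 9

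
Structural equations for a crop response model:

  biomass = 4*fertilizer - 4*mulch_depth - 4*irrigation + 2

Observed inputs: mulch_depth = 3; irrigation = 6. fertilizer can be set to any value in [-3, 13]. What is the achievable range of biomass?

-46 to 18

Substituting into the biomass equation gives biomass = 4*fertilizer - 34.
Linear in fertilizer, so extremes are at the endpoints: fertilizer = -3 gives biomass = -46; fertilizer = 13 gives biomass = 18.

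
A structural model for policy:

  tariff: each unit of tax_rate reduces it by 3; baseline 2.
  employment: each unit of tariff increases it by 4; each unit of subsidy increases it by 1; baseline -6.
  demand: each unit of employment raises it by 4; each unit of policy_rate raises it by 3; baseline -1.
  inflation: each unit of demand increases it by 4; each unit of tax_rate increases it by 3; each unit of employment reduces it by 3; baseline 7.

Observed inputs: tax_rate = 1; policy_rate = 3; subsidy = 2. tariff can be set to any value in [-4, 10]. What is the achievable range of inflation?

-218 to 510

Intervening on tariff fixes its value directly, overriding its dependence on tax_rate.
Substituting into the employment equation gives employment = 4*tariff - 4.
Substituting into the demand equation gives demand = 16*tariff - 8.
So inflation = 52*tariff - 10.
Linear in tariff, so extremes are at the endpoints: tariff = -4 gives inflation = -218; tariff = 10 gives inflation = 510.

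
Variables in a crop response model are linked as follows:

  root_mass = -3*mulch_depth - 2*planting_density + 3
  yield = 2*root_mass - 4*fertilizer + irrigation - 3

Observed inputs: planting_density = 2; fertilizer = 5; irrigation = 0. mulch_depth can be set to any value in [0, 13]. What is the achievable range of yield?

Substituting into the root_mass equation gives root_mass = -3*mulch_depth - 1.
Substituting into the yield equation gives yield = -6*mulch_depth - 25.
Linear in mulch_depth, so extremes are at the endpoints: mulch_depth = 0 gives yield = -25; mulch_depth = 13 gives yield = -103.

-103 to -25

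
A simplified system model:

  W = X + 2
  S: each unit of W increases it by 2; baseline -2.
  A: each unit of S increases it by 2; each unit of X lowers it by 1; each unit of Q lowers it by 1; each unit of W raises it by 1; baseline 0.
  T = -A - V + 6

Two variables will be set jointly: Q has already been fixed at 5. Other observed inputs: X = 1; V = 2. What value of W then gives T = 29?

With Q held at 5:
Intervening on W fixes its value directly, overriding its dependence on X.
Substituting into the A equation gives A = 5*W - 10.
Substituting into the T equation gives T = -5*W + 14.
Solve -5*W + 14 = 29: W = (29 - 14) / -5 = -3.

W = -3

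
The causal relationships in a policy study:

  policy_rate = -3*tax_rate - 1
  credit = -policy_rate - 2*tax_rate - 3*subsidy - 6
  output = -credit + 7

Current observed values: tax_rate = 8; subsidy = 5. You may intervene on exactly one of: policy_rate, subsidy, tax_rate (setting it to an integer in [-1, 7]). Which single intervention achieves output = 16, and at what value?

set subsidy = 4

Intervening on policy_rate: output = policy_rate + 44. Reaching 16 requires policy_rate = -28, outside [-1, 7].
Intervening on subsidy: with other inputs at their observed values, output = 3*subsidy + 4. Solving for 16 gives subsidy = 4, within [-1, 7].
Intervening on tax_rate: output = -tax_rate + 27. Reaching 16 requires tax_rate = 11, outside [-1, 7].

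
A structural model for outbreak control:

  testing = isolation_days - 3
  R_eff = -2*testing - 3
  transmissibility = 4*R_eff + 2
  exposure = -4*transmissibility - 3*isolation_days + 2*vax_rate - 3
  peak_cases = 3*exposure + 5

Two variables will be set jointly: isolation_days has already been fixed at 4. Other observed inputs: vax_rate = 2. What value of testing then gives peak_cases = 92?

With isolation_days held at 4:
Intervening on testing fixes its value directly, overriding its dependence on isolation_days.
Substituting into the transmissibility equation gives transmissibility = -8*testing - 10.
Substituting into the exposure equation gives exposure = 32*testing + 29.
Substituting into the peak_cases equation gives peak_cases = 96*testing + 92.
Solve 96*testing + 92 = 92: testing = (92 - 92) / 96 = 0.

testing = 0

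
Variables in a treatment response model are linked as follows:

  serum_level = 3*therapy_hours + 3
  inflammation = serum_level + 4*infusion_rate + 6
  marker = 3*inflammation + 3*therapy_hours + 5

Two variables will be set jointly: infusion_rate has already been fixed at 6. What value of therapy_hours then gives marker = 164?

With infusion_rate held at 6:
Substituting into the inflammation equation gives inflammation = 3*therapy_hours + 33.
marker becomes 12*therapy_hours + 104.
Solve 12*therapy_hours + 104 = 164: therapy_hours = (164 - 104) / 12 = 5.

therapy_hours = 5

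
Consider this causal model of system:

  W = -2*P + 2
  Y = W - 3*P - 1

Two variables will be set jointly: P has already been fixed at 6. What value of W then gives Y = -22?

With P held at 6:
Intervening on W fixes its value directly, overriding its dependence on P.
Substituting into the Y equation gives Y = W - 19.
Solve W - 19 = -22: W = (-22 + 19) / 1 = -3.

W = -3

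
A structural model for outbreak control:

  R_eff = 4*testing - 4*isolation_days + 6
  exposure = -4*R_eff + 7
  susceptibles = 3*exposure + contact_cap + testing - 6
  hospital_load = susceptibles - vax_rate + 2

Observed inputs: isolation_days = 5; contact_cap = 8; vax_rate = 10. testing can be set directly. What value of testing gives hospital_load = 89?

testing = 2

Substituting into the R_eff equation gives R_eff = 4*testing - 14.
So exposure = -16*testing + 63.
So susceptibles = -47*testing + 191.
Substituting into the hospital_load equation gives hospital_load = -47*testing + 183.
Solve -47*testing + 183 = 89: testing = (89 - 183) / -47 = 2.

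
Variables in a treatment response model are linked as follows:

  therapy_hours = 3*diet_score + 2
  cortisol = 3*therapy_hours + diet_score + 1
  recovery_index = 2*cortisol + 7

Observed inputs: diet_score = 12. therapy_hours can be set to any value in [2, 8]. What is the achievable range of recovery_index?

Intervening on therapy_hours fixes its value directly, overriding its dependence on diet_score.
Substituting into the cortisol equation gives cortisol = 3*therapy_hours + 13.
So recovery_index = 6*therapy_hours + 33.
Linear in therapy_hours, so extremes are at the endpoints: therapy_hours = 2 gives recovery_index = 45; therapy_hours = 8 gives recovery_index = 81.

45 to 81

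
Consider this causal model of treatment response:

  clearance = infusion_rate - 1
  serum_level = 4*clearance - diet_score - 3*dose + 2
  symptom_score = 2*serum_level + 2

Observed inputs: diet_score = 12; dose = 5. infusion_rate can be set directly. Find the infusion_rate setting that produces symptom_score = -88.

Substituting into the serum_level equation gives serum_level = 4*infusion_rate - 29.
Substituting into the symptom_score equation gives symptom_score = 8*infusion_rate - 56.
Solve 8*infusion_rate - 56 = -88: infusion_rate = (-88 + 56) / 8 = -4.

infusion_rate = -4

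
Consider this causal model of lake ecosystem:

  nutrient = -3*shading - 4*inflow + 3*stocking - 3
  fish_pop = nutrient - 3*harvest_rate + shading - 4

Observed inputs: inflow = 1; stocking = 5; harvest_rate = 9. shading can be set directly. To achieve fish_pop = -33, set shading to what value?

shading = 5

Substituting into the nutrient equation gives nutrient = -3*shading + 8.
This gives fish_pop = -2*shading - 23.
Solve -2*shading - 23 = -33: shading = (-33 + 23) / -2 = 5.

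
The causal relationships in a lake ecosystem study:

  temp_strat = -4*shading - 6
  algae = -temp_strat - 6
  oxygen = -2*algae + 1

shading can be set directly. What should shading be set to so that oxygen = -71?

shading = 9

Substituting into the algae equation gives algae = 4*shading.
So oxygen = -8*shading + 1.
Solve -8*shading + 1 = -71: shading = (-71 - 1) / -8 = 9.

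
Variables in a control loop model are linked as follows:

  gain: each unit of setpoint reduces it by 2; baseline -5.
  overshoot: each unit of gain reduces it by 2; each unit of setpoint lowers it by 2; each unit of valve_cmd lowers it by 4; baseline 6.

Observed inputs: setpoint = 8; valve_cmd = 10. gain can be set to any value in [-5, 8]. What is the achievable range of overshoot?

Intervening on gain fixes its value directly, overriding its dependence on setpoint.
Substituting into the overshoot equation gives overshoot = -2*gain - 50.
Linear in gain, so extremes are at the endpoints: gain = -5 gives overshoot = -40; gain = 8 gives overshoot = -66.

-66 to -40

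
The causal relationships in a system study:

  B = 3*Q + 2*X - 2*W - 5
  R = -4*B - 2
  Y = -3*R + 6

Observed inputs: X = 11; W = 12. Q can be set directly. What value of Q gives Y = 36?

Substituting into the B equation gives B = 3*Q - 7.
Substituting into the R equation gives R = -12*Q + 26.
Substituting into the Y equation gives Y = 36*Q - 72.
Solve 36*Q - 72 = 36: Q = (36 + 72) / 36 = 3.

Q = 3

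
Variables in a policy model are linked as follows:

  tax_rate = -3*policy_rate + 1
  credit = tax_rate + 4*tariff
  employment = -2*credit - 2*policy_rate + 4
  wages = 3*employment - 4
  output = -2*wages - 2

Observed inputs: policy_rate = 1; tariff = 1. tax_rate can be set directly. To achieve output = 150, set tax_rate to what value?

tax_rate = 9

Intervening on tax_rate fixes its value directly, overriding its dependence on policy_rate.
Substituting into the credit equation gives credit = tax_rate + 4.
So employment = -2*tax_rate - 6.
Substituting into the wages equation gives wages = -6*tax_rate - 22.
Substituting into the output equation gives output = 12*tax_rate + 42.
Solve 12*tax_rate + 42 = 150: tax_rate = (150 - 42) / 12 = 9.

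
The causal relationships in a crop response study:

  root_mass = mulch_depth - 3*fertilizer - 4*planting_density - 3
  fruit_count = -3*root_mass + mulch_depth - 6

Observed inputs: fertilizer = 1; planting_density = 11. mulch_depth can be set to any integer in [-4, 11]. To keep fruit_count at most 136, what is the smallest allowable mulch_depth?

mulch_depth = 4

Substituting into the root_mass equation gives root_mass = mulch_depth - 50.
This gives fruit_count = -2*mulch_depth + 144.
Require -2*mulch_depth + 144 ≤ 136, so mulch_depth ≥ 4.
The smallest integer in [-4, 11] satisfying this is 4.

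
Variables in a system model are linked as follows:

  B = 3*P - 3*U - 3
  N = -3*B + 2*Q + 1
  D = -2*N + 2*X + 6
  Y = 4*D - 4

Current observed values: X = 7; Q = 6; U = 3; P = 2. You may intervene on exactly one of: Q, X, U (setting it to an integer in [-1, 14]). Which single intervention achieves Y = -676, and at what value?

Intervening on Q: Y = -16*Q - 76. Reaching -676 requires Q = 75/2, not an integer.
Intervening on X: Y = 8*X - 228. Reaching -676 requires X = -56, outside [-1, 14].
Intervening on U: with other inputs at their observed values, Y = -72*U + 44. Solving for -676 gives U = 10, within [-1, 14].

set U = 10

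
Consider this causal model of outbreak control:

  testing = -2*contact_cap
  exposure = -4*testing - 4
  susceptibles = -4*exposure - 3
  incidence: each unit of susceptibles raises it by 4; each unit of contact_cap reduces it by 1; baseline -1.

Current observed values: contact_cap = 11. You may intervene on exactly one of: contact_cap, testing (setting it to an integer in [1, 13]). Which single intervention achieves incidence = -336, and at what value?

Intervening on contact_cap: with other inputs at their observed values, incidence = -129*contact_cap + 51. Solving for -336 gives contact_cap = 3, within [1, 13].
Intervening on testing: incidence = 64*testing + 40. Reaching -336 requires testing = -47/8, not an integer.

set contact_cap = 3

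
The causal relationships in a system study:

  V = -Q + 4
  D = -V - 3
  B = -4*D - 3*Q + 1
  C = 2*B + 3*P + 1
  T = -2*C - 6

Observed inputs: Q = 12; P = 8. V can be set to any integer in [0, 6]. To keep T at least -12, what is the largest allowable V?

Intervening on V fixes its value directly, overriding its dependence on Q.
Substituting into the B equation gives B = 4*V - 23.
So C = 8*V - 21.
Substituting into the T equation gives T = -16*V + 36.
Require -16*V + 36 ≥ -12, so V ≤ 3.
The largest integer in [0, 6] satisfying this is 3.

V = 3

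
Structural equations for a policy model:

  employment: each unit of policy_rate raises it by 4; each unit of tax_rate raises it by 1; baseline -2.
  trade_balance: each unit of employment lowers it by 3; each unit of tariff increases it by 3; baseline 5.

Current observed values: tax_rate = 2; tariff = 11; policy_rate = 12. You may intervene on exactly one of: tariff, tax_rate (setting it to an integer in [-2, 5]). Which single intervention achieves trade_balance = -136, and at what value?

set tariff = 1

Intervening on tariff: with other inputs at their observed values, trade_balance = 3*tariff - 139. Solving for -136 gives tariff = 1, within [-2, 5].
Intervening on tax_rate: trade_balance = -3*tax_rate - 100. Reaching -136 requires tax_rate = 12, outside [-2, 5].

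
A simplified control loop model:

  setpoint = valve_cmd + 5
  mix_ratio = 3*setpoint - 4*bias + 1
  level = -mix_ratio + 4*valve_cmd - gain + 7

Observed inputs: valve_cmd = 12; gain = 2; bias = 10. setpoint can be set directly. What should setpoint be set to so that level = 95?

setpoint = -1

Intervening on setpoint fixes its value directly, overriding its dependence on valve_cmd.
Substituting into the mix_ratio equation gives mix_ratio = 3*setpoint - 39.
level becomes -3*setpoint + 92.
Solve -3*setpoint + 92 = 95: setpoint = (95 - 92) / -3 = -1.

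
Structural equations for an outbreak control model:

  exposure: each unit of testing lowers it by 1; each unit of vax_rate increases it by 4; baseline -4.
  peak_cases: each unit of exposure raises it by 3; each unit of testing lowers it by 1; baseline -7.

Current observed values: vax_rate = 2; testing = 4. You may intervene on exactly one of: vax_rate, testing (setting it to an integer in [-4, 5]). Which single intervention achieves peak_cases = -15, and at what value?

Intervening on vax_rate: peak_cases = 12*vax_rate - 35. Reaching -15 requires vax_rate = 5/3, not an integer.
Intervening on testing: with other inputs at their observed values, peak_cases = -4*testing + 5. Solving for -15 gives testing = 5, within [-4, 5].

set testing = 5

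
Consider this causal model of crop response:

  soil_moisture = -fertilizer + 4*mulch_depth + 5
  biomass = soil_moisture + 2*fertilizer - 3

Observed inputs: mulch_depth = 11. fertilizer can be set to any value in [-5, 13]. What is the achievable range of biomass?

41 to 59

Substituting into the soil_moisture equation gives soil_moisture = -fertilizer + 49.
So biomass = fertilizer + 46.
Linear in fertilizer, so extremes are at the endpoints: fertilizer = -5 gives biomass = 41; fertilizer = 13 gives biomass = 59.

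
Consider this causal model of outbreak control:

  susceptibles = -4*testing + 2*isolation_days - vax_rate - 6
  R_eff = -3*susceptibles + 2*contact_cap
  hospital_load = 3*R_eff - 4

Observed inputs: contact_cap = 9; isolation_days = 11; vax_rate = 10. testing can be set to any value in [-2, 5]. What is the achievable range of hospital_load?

-76 to 176

Substituting into the susceptibles equation gives susceptibles = -4*testing + 6.
Substituting into the R_eff equation gives R_eff = 12*testing.
Substituting into the hospital_load equation gives hospital_load = 36*testing - 4.
Linear in testing, so extremes are at the endpoints: testing = -2 gives hospital_load = -76; testing = 5 gives hospital_load = 176.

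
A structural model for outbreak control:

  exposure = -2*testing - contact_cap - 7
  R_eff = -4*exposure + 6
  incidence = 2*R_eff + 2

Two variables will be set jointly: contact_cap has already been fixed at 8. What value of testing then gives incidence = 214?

With contact_cap held at 8:
Substituting into the exposure equation gives exposure = -2*testing - 15.
This gives R_eff = 8*testing + 66.
Substituting into the incidence equation gives incidence = 16*testing + 134.
Solve 16*testing + 134 = 214: testing = (214 - 134) / 16 = 5.

testing = 5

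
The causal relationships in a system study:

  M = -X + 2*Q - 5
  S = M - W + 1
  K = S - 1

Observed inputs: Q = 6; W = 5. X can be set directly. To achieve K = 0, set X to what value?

X = 2

Substituting into the M equation gives M = -X + 7.
Substituting into the S equation gives S = -X + 3.
K becomes -X + 2.
Solve -X + 2 = 0: X = (0 - 2) / -1 = 2.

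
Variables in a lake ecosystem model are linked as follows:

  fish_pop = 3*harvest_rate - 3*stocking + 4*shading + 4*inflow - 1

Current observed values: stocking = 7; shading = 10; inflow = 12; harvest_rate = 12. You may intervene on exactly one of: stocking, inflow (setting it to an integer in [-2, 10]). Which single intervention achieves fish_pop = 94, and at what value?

Intervening on stocking: fish_pop = -3*stocking + 123. Reaching 94 requires stocking = 29/3, not an integer.
Intervening on inflow: with other inputs at their observed values, fish_pop = 4*inflow + 54. Solving for 94 gives inflow = 10, within [-2, 10].

set inflow = 10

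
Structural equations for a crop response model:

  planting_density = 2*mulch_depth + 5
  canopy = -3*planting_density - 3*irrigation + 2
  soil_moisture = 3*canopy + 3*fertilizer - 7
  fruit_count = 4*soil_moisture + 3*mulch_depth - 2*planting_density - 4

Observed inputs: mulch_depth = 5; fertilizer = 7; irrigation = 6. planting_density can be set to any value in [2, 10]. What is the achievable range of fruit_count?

Intervening on planting_density fixes its value directly, overriding its dependence on mulch_depth.
Substituting into the canopy equation gives canopy = -3*planting_density - 16.
Substituting into the soil_moisture equation gives soil_moisture = -9*planting_density - 34.
So fruit_count = -38*planting_density - 125.
Linear in planting_density, so extremes are at the endpoints: planting_density = 2 gives fruit_count = -201; planting_density = 10 gives fruit_count = -505.

-505 to -201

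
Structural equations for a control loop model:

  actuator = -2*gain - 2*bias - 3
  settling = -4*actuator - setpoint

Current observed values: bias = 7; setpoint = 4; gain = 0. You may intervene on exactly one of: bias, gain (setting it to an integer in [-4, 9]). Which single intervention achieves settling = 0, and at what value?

set bias = -1

Intervening on bias: with other inputs at their observed values, settling = 8*bias + 8. Solving for 0 gives bias = -1, within [-4, 9].
Intervening on gain: settling = 8*gain + 64. Reaching 0 requires gain = -8, outside [-4, 9].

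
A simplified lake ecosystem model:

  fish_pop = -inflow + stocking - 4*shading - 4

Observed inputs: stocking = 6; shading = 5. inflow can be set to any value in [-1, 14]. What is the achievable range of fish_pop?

Substituting into the fish_pop equation gives fish_pop = -inflow - 18.
Linear in inflow, so extremes are at the endpoints: inflow = -1 gives fish_pop = -17; inflow = 14 gives fish_pop = -32.

-32 to -17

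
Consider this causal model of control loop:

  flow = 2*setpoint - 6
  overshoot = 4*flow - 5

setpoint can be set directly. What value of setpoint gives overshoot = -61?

Substituting into the overshoot equation gives overshoot = 8*setpoint - 29.
Solve 8*setpoint - 29 = -61: setpoint = (-61 + 29) / 8 = -4.

setpoint = -4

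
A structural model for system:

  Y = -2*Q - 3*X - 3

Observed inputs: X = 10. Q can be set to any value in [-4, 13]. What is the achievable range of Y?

Substituting into the Y equation gives Y = -2*Q - 33.
Linear in Q, so extremes are at the endpoints: Q = -4 gives Y = -25; Q = 13 gives Y = -59.

-59 to -25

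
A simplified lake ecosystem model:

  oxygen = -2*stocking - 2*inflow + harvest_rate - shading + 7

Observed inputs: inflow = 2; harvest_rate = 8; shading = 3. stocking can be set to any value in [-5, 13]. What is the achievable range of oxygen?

Substituting into the oxygen equation gives oxygen = -2*stocking + 8.
Linear in stocking, so extremes are at the endpoints: stocking = -5 gives oxygen = 18; stocking = 13 gives oxygen = -18.

-18 to 18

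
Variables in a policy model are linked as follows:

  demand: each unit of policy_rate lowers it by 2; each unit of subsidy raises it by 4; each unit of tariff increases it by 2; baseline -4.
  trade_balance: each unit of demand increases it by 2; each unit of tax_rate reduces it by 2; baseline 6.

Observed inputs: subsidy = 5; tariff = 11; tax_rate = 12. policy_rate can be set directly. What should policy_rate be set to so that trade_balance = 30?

Substituting into the demand equation gives demand = -2*policy_rate + 38.
Substituting into the trade_balance equation gives trade_balance = -4*policy_rate + 58.
Solve -4*policy_rate + 58 = 30: policy_rate = (30 - 58) / -4 = 7.

policy_rate = 7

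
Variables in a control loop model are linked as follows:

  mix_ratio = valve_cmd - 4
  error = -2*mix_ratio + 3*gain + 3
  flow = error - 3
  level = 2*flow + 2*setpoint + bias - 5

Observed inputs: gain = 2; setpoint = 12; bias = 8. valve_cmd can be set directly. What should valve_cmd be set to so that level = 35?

Substituting into the error equation gives error = -2*valve_cmd + 17.
So flow = -2*valve_cmd + 14.
level becomes -4*valve_cmd + 55.
Solve -4*valve_cmd + 55 = 35: valve_cmd = (35 - 55) / -4 = 5.

valve_cmd = 5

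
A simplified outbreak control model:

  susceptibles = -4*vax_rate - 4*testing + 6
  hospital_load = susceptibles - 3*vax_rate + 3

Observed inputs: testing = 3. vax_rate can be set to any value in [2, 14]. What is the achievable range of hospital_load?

-101 to -17

Substituting into the susceptibles equation gives susceptibles = -4*vax_rate - 6.
So hospital_load = -7*vax_rate - 3.
Linear in vax_rate, so extremes are at the endpoints: vax_rate = 2 gives hospital_load = -17; vax_rate = 14 gives hospital_load = -101.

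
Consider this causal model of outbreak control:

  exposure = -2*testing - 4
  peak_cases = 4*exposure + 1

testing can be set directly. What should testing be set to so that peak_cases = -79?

testing = 8

Substituting into the peak_cases equation gives peak_cases = -8*testing - 15.
Solve -8*testing - 15 = -79: testing = (-79 + 15) / -8 = 8.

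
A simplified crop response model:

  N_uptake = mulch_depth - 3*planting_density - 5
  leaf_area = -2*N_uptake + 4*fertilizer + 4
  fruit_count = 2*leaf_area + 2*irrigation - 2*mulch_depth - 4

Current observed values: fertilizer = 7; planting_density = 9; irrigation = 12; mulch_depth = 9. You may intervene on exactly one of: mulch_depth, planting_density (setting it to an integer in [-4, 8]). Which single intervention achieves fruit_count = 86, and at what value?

Intervening on mulch_depth: fruit_count = -6*mulch_depth + 212. Reaching 86 requires mulch_depth = 21, outside [-4, 8].
Intervening on planting_density: with other inputs at their observed values, fruit_count = 12*planting_density + 50. Solving for 86 gives planting_density = 3, within [-4, 8].

set planting_density = 3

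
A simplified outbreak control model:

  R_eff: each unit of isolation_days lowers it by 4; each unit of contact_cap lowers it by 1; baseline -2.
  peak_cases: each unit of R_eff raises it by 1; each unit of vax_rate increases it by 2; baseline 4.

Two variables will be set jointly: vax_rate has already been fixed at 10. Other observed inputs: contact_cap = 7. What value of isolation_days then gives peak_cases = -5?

With vax_rate held at 10:
Substituting into the R_eff equation gives R_eff = -4*isolation_days - 9.
Substituting into the peak_cases equation gives peak_cases = -4*isolation_days + 15.
Solve -4*isolation_days + 15 = -5: isolation_days = (-5 - 15) / -4 = 5.

isolation_days = 5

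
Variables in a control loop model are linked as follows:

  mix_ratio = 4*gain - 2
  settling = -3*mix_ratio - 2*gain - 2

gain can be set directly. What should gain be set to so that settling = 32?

Substituting into the settling equation gives settling = -14*gain + 4.
Solve -14*gain + 4 = 32: gain = (32 - 4) / -14 = -2.

gain = -2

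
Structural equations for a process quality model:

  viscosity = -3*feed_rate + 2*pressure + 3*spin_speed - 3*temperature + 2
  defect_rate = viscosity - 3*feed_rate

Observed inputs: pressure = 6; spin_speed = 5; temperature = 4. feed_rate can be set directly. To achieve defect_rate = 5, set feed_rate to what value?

Substituting into the viscosity equation gives viscosity = -3*feed_rate + 17.
So defect_rate = -6*feed_rate + 17.
Solve -6*feed_rate + 17 = 5: feed_rate = (5 - 17) / -6 = 2.

feed_rate = 2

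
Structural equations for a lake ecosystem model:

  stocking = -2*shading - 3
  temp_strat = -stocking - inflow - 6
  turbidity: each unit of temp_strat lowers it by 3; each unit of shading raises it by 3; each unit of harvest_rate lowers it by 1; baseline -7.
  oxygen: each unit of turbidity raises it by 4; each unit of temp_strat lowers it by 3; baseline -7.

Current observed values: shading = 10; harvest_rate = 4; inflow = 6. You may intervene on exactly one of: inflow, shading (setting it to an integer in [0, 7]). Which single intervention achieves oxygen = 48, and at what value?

Intervening on inflow: oxygen = 15*inflow - 186. Reaching 48 requires inflow = 78/5, not an integer.
Intervening on shading: with other inputs at their observed values, oxygen = -18*shading + 84. Solving for 48 gives shading = 2, within [0, 7].

set shading = 2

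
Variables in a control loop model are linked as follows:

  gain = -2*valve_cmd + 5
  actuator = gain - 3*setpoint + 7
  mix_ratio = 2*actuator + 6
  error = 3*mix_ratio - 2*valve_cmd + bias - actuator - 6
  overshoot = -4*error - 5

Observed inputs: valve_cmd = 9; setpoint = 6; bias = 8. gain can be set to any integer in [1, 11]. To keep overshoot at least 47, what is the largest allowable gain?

gain = 8

Intervening on gain fixes its value directly, overriding its dependence on valve_cmd.
Substituting into the actuator equation gives actuator = gain - 11.
So mix_ratio = 2*gain - 16.
So error = 5*gain - 53.
This gives overshoot = -20*gain + 207.
Require -20*gain + 207 ≥ 47, so gain ≤ 8.
The largest integer in [1, 11] satisfying this is 8.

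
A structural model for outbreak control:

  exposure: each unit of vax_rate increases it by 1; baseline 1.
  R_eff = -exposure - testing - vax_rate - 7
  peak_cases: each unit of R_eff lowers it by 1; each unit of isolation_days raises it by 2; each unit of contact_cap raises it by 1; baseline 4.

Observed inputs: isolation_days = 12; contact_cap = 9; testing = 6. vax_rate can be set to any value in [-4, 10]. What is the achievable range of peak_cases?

43 to 71

Substituting into the R_eff equation gives R_eff = -2*vax_rate - 14.
peak_cases becomes 2*vax_rate + 51.
Linear in vax_rate, so extremes are at the endpoints: vax_rate = -4 gives peak_cases = 43; vax_rate = 10 gives peak_cases = 71.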